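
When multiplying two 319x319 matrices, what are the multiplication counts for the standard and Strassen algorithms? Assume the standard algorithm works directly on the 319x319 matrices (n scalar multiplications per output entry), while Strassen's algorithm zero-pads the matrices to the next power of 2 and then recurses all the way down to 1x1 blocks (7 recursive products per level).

Matrix multiplication for 319x319 matrices:

Strassen's algorithm requires power-of-2 dimensions. Pad 319x319 to 512x512 (next power of 2).

Standard algorithm: 319^3 = 32461759 multiplications
Strassen's algorithm: 7^(log2(512)) = 7^9 = 40353607 multiplications
Difference: 32461759 - 40353607 = -7891848 (Strassen uses MORE here due to padding overhead — for small or just-over-power-of-2 n, padding can outweigh the per-level savings)

Standard: 32461759 multiplications (319^3). Strassen: 40353607 multiplications (7^9, after padding to 512x512). Strassen reduces 8 recursive multiplications to 7 at each level.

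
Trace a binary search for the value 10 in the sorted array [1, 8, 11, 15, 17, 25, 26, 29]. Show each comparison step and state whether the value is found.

Binary search for 10 in [1, 8, 11, 15, 17, 25, 26, 29]:

lo=0, hi=7, mid=3, arr[mid]=15 -> 15 > 10, search left half
lo=0, hi=2, mid=1, arr[mid]=8 -> 8 < 10, search right half
lo=2, hi=2, mid=2, arr[mid]=11 -> 11 > 10, search left half
lo=2 > hi=1, target 10 not found

Binary search determines that 10 is not in the array after 3 comparisons. The search space was exhausted without finding the target.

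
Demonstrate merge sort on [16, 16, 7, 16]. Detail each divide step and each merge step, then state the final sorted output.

Merge sort trace:

Split: [16, 16, 7, 16] -> [16, 16] and [7, 16]
  Split: [16, 16] -> [16] and [16]
  Merge: [16] + [16] -> [16, 16]
  Split: [7, 16] -> [7] and [16]
  Merge: [7] + [16] -> [7, 16]
Merge: [16, 16] + [7, 16] -> [7, 16, 16, 16]

Final sorted array: [7, 16, 16, 16]

The merge sort proceeds by recursively splitting the array and merging sorted halves.
After all merges, the sorted array is [7, 16, 16, 16].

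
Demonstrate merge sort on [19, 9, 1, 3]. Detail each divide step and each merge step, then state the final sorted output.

Merge sort trace:

Split: [19, 9, 1, 3] -> [19, 9] and [1, 3]
  Split: [19, 9] -> [19] and [9]
  Merge: [19] + [9] -> [9, 19]
  Split: [1, 3] -> [1] and [3]
  Merge: [1] + [3] -> [1, 3]
Merge: [9, 19] + [1, 3] -> [1, 3, 9, 19]

Final sorted array: [1, 3, 9, 19]

The merge sort proceeds by recursively splitting the array and merging sorted halves.
After all merges, the sorted array is [1, 3, 9, 19].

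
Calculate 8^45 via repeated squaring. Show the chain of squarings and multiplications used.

Computing 8^45 by squaring (build up from 8^1; each line after the first costs one multiplication):

8^1 = 8
8^2 = (8^1)^2 = 8^2 = 64
8^4 = (8^2)^2 = 64^2 = 4096
8^5 = 8 * 8^4 = 8 * 4096 = 32768
8^10 = (8^5)^2 = 32768^2 = 1073741824
8^11 = 8 * 8^10 = 8 * 1073741824 = 8589934592
8^22 = (8^11)^2 = 8589934592^2 = 73786976294838206464
8^44 = (8^22)^2 = 73786976294838206464^2 = 5444517870735015415413993718908291383296
8^45 = 8 * 8^44 = 8 * 5444517870735015415413993718908291383296 = 43556142965880123323311949751266331066368

Result: 43556142965880123323311949751266331066368
Multiplications needed: 8 (8 lines after 8^1)

8^45 = 43556142965880123323311949751266331066368. Using exponentiation by squaring, this requires 8 multiplications. The key idea: if the exponent is even, square the half-power; if odd, multiply by the base once.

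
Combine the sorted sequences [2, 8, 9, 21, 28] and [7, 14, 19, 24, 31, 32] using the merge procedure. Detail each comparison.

Merging process:

Compare 2 vs 7: take 2 from left. Merged: [2]
Compare 8 vs 7: take 7 from right. Merged: [2, 7]
Compare 8 vs 14: take 8 from left. Merged: [2, 7, 8]
Compare 9 vs 14: take 9 from left. Merged: [2, 7, 8, 9]
Compare 21 vs 14: take 14 from right. Merged: [2, 7, 8, 9, 14]
Compare 21 vs 19: take 19 from right. Merged: [2, 7, 8, 9, 14, 19]
Compare 21 vs 24: take 21 from left. Merged: [2, 7, 8, 9, 14, 19, 21]
Compare 28 vs 24: take 24 from right. Merged: [2, 7, 8, 9, 14, 19, 21, 24]
Compare 28 vs 31: take 28 from left. Merged: [2, 7, 8, 9, 14, 19, 21, 24, 28]
Append remaining from right: [31, 32]. Merged: [2, 7, 8, 9, 14, 19, 21, 24, 28, 31, 32]

Final merged array: [2, 7, 8, 9, 14, 19, 21, 24, 28, 31, 32]
Total comparisons: 9

The merged array is [2, 7, 8, 9, 14, 19, 21, 24, 28, 31, 32], requiring 9 comparisons. The merge step runs in O(n) time where n is the total number of elements.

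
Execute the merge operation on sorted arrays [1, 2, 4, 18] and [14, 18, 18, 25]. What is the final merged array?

Merging process:

Compare 1 vs 14: take 1 from left. Merged: [1]
Compare 2 vs 14: take 2 from left. Merged: [1, 2]
Compare 4 vs 14: take 4 from left. Merged: [1, 2, 4]
Compare 18 vs 14: take 14 from right. Merged: [1, 2, 4, 14]
Compare 18 vs 18: take 18 from left. Merged: [1, 2, 4, 14, 18]
Append remaining from right: [18, 18, 25]. Merged: [1, 2, 4, 14, 18, 18, 18, 25]

Final merged array: [1, 2, 4, 14, 18, 18, 18, 25]
Total comparisons: 5

The merged array is [1, 2, 4, 14, 18, 18, 18, 25], requiring 5 comparisons. The merge step runs in O(n) time where n is the total number of elements.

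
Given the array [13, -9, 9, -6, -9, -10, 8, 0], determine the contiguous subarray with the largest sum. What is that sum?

Using Kadane's algorithm on [13, -9, 9, -6, -9, -10, 8, 0]:

Scanning through the array:
Position 1 (value -9): max_ending_here = 4, max_so_far = 13
Position 2 (value 9): max_ending_here = 13, max_so_far = 13
Position 3 (value -6): max_ending_here = 7, max_so_far = 13
Position 4 (value -9): max_ending_here = -2, max_so_far = 13
Position 5 (value -10): max_ending_here = -10, max_so_far = 13
Position 6 (value 8): max_ending_here = 8, max_so_far = 13
Position 7 (value 0): max_ending_here = 8, max_so_far = 13

Maximum subarray: [13]
Maximum sum: 13

The maximum subarray is [13] with sum 13. This subarray runs from index 0 to index 0.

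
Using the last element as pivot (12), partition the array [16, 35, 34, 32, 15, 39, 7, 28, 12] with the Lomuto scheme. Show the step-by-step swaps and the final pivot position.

Lomuto partition with pivot = 12:

Initial array: [16, 35, 34, 32, 15, 39, 7, 28, 12]

arr[0]=16 > 12: no swap
arr[1]=35 > 12: no swap
arr[2]=34 > 12: no swap
arr[3]=32 > 12: no swap
arr[4]=15 > 12: no swap
arr[5]=39 > 12: no swap
arr[6]=7 <= 12: swap with position 0, array becomes [7, 35, 34, 32, 15, 39, 16, 28, 12]
arr[7]=28 > 12: no swap

Place pivot at position 1: [7, 12, 34, 32, 15, 39, 16, 28, 35]
Pivot position: 1

After partitioning with pivot 12, the array becomes [7, 12, 34, 32, 15, 39, 16, 28, 35]. The pivot is placed at index 1. All elements to the left of the pivot are <= 12, and all elements to the right are > 12.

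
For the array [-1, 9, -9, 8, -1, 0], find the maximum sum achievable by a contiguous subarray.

Using Kadane's algorithm on [-1, 9, -9, 8, -1, 0]:

Scanning through the array:
Position 1 (value 9): max_ending_here = 9, max_so_far = 9
Position 2 (value -9): max_ending_here = 0, max_so_far = 9
Position 3 (value 8): max_ending_here = 8, max_so_far = 9
Position 4 (value -1): max_ending_here = 7, max_so_far = 9
Position 5 (value 0): max_ending_here = 7, max_so_far = 9

Maximum subarray: [9]
Maximum sum: 9

The maximum subarray is [9] with sum 9. This subarray runs from index 1 to index 1.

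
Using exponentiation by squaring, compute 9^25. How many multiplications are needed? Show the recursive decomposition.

Computing 9^25 by squaring (build up from 9^1; each line after the first costs one multiplication):

9^1 = 9
9^2 = (9^1)^2 = 9^2 = 81
9^3 = 9 * 9^2 = 9 * 81 = 729
9^6 = (9^3)^2 = 729^2 = 531441
9^12 = (9^6)^2 = 531441^2 = 282429536481
9^24 = (9^12)^2 = 282429536481^2 = 79766443076872509863361
9^25 = 9 * 9^24 = 9 * 79766443076872509863361 = 717897987691852588770249

Result: 717897987691852588770249
Multiplications needed: 6 (6 lines after 9^1)

9^25 = 717897987691852588770249. Using exponentiation by squaring, this requires 6 multiplications. The key idea: if the exponent is even, square the half-power; if odd, multiply by the base once.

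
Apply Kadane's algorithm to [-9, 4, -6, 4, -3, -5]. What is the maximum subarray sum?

Using Kadane's algorithm on [-9, 4, -6, 4, -3, -5]:

Scanning through the array:
Position 1 (value 4): max_ending_here = 4, max_so_far = 4
Position 2 (value -6): max_ending_here = -2, max_so_far = 4
Position 3 (value 4): max_ending_here = 4, max_so_far = 4
Position 4 (value -3): max_ending_here = 1, max_so_far = 4
Position 5 (value -5): max_ending_here = -4, max_so_far = 4

Maximum subarray: [4]
Maximum sum: 4

The maximum subarray is [4] with sum 4. This subarray runs from index 1 to index 1.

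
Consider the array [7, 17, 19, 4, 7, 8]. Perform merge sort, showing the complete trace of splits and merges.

Merge sort trace:

Split: [7, 17, 19, 4, 7, 8] -> [7, 17, 19] and [4, 7, 8]
  Split: [7, 17, 19] -> [7] and [17, 19]
    Split: [17, 19] -> [17] and [19]
    Merge: [17] + [19] -> [17, 19]
  Merge: [7] + [17, 19] -> [7, 17, 19]
  Split: [4, 7, 8] -> [4] and [7, 8]
    Split: [7, 8] -> [7] and [8]
    Merge: [7] + [8] -> [7, 8]
  Merge: [4] + [7, 8] -> [4, 7, 8]
Merge: [7, 17, 19] + [4, 7, 8] -> [4, 7, 7, 8, 17, 19]

Final sorted array: [4, 7, 7, 8, 17, 19]

The merge sort proceeds by recursively splitting the array and merging sorted halves.
After all merges, the sorted array is [4, 7, 7, 8, 17, 19].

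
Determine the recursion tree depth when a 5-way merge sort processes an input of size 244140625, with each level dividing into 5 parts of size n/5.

For divide and conquer with division factor 5:

Problem sizes at each level:
Level 0: 244140625
Level 1: 48828125
Level 2: 9765625
Level 3: 1953125
Level 4: 390625
Level 5: 78125
Level 6: 15625
Level 7: 3125
Level 8: 625
Level 9: 125
Level 10: 25
Level 11: 5
Level 12: 1

The root is level 0 and the size-1 base case is level 12 (the tree spans levels 0 through 12, i.e. 13 levels counting the root), so the depth is the number of divisions: log_5(244140625) = 12

The recursion tree depth is log_5(244140625) = 12. At each level, the problem size is divided by 5, so it takes 12 divisions to reduce to a base case of size 1. The algorithm makes 5 recursive calls at each level.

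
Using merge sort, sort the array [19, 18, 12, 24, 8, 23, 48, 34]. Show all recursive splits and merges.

Merge sort trace:

Split: [19, 18, 12, 24, 8, 23, 48, 34] -> [19, 18, 12, 24] and [8, 23, 48, 34]
  Split: [19, 18, 12, 24] -> [19, 18] and [12, 24]
    Split: [19, 18] -> [19] and [18]
    Merge: [19] + [18] -> [18, 19]
    Split: [12, 24] -> [12] and [24]
    Merge: [12] + [24] -> [12, 24]
  Merge: [18, 19] + [12, 24] -> [12, 18, 19, 24]
  Split: [8, 23, 48, 34] -> [8, 23] and [48, 34]
    Split: [8, 23] -> [8] and [23]
    Merge: [8] + [23] -> [8, 23]
    Split: [48, 34] -> [48] and [34]
    Merge: [48] + [34] -> [34, 48]
  Merge: [8, 23] + [34, 48] -> [8, 23, 34, 48]
Merge: [12, 18, 19, 24] + [8, 23, 34, 48] -> [8, 12, 18, 19, 23, 24, 34, 48]

Final sorted array: [8, 12, 18, 19, 23, 24, 34, 48]

The merge sort proceeds by recursively splitting the array and merging sorted halves.
After all merges, the sorted array is [8, 12, 18, 19, 23, 24, 34, 48].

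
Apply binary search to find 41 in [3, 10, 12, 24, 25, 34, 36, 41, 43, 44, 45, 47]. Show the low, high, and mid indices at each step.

Binary search for 41 in [3, 10, 12, 24, 25, 34, 36, 41, 43, 44, 45, 47]:

lo=0, hi=11, mid=5, arr[mid]=34 -> 34 < 41, search right half
lo=6, hi=11, mid=8, arr[mid]=43 -> 43 > 41, search left half
lo=6, hi=7, mid=6, arr[mid]=36 -> 36 < 41, search right half
lo=7, hi=7, mid=7, arr[mid]=41 -> Found target at index 7!

Binary search finds 41 at index 7 after 4 comparisons. The search repeatedly halves the search space by comparing with the middle element.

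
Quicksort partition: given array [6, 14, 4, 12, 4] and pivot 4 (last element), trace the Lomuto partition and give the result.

Lomuto partition with pivot = 4:

Initial array: [6, 14, 4, 12, 4]

arr[0]=6 > 4: no swap
arr[1]=14 > 4: no swap
arr[2]=4 <= 4: swap with position 0, array becomes [4, 14, 6, 12, 4]
arr[3]=12 > 4: no swap

Place pivot at position 1: [4, 4, 6, 12, 14]
Pivot position: 1

After partitioning with pivot 4, the array becomes [4, 4, 6, 12, 14]. The pivot is placed at index 1. All elements to the left of the pivot are <= 4, and all elements to the right are > 4.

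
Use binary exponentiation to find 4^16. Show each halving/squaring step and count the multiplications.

Computing 4^16 by squaring (build up from 4^1; each line after the first costs one multiplication):

4^1 = 4
4^2 = (4^1)^2 = 4^2 = 16
4^4 = (4^2)^2 = 16^2 = 256
4^8 = (4^4)^2 = 256^2 = 65536
4^16 = (4^8)^2 = 65536^2 = 4294967296

Result: 4294967296
Multiplications needed: 4 (4 lines after 4^1)

4^16 = 4294967296. Using exponentiation by squaring, this requires 4 multiplications. The key idea: if the exponent is even, square the half-power; if odd, multiply by the base once.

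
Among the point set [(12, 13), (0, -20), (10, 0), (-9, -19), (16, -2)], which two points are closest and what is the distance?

Computing all pairwise distances among 5 points:

d((12, 13), (0, -20)) = 35.1141
d((12, 13), (10, 0)) = 13.1529
d((12, 13), (-9, -19)) = 38.2753
d((12, 13), (16, -2)) = 15.5242
d((0, -20), (10, 0)) = 22.3607
d((0, -20), (-9, -19)) = 9.0554
d((0, -20), (16, -2)) = 24.0832
d((10, 0), (-9, -19)) = 26.8701
d((10, 0), (16, -2)) = 6.3246 <-- minimum
d((-9, -19), (16, -2)) = 30.2324

Closest pair: (10, 0) and (16, -2) with distance 6.3246

The closest pair is (10, 0) and (16, -2) with Euclidean distance 6.3246. For 5 points, brute-force pairwise comparison is shown above. For large n, the divide-and-conquer algorithm (sort by x, recurse on halves, check the dividing strip) achieves O(n log n).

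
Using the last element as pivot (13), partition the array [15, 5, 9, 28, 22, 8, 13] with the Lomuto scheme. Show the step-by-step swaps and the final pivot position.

Lomuto partition with pivot = 13:

Initial array: [15, 5, 9, 28, 22, 8, 13]

arr[0]=15 > 13: no swap
arr[1]=5 <= 13: swap with position 0, array becomes [5, 15, 9, 28, 22, 8, 13]
arr[2]=9 <= 13: swap with position 1, array becomes [5, 9, 15, 28, 22, 8, 13]
arr[3]=28 > 13: no swap
arr[4]=22 > 13: no swap
arr[5]=8 <= 13: swap with position 2, array becomes [5, 9, 8, 28, 22, 15, 13]

Place pivot at position 3: [5, 9, 8, 13, 22, 15, 28]
Pivot position: 3

After partitioning with pivot 13, the array becomes [5, 9, 8, 13, 22, 15, 28]. The pivot is placed at index 3. All elements to the left of the pivot are <= 13, and all elements to the right are > 13.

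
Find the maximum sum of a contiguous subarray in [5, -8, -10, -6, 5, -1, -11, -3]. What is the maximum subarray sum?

Using Kadane's algorithm on [5, -8, -10, -6, 5, -1, -11, -3]:

Scanning through the array:
Position 1 (value -8): max_ending_here = -3, max_so_far = 5
Position 2 (value -10): max_ending_here = -10, max_so_far = 5
Position 3 (value -6): max_ending_here = -6, max_so_far = 5
Position 4 (value 5): max_ending_here = 5, max_so_far = 5
Position 5 (value -1): max_ending_here = 4, max_so_far = 5
Position 6 (value -11): max_ending_here = -7, max_so_far = 5
Position 7 (value -3): max_ending_here = -3, max_so_far = 5

Maximum subarray: [5]
Maximum sum: 5

The maximum subarray is [5] with sum 5. This subarray runs from index 0 to index 0.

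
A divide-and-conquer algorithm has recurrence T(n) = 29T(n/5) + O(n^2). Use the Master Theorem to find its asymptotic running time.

Master Theorem for T(n) = 29T(n/5) + O(n^2):

a = 29, b = 5, c = 2
log_b(a) = log_5(29) = 2.0922

Case 1: c = 2 < log_5(29) = 2.0922
T(n) = O(n^(log_5 29))

For T(n) = 29T(n/5) + O(n^2): log_5(29) = 2.0922. This is Case 1 of the Master Theorem (c < log_b(a), work dominated by leaves), giving O(n^(log_5 29)).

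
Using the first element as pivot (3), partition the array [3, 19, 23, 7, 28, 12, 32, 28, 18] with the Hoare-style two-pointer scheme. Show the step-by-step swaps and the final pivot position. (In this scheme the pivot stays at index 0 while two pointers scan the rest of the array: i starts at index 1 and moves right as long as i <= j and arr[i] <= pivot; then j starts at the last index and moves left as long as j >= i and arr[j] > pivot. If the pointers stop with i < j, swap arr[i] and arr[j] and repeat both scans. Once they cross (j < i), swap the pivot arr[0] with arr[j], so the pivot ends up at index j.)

Hoare-style two-pointer partition with pivot = 3:

Initial array: [3, 19, 23, 7, 28, 12, 32, 28, 18]

Pointers start at i = 1, j = 8.
i ends at 1, j ends at 0: the pointers have crossed (j < i), so scanning stops.

j = 0, so swapping arr[0] with arr[j] leaves the pivot at position 0: [3, 19, 23, 7, 28, 12, 32, 28, 18]
Pivot position: 0

After partitioning with pivot 3, the array becomes [3, 19, 23, 7, 28, 12, 32, 28, 18]. The pivot is placed at index 0. All elements to the left of the pivot are <= 3, and all elements to the right are > 3.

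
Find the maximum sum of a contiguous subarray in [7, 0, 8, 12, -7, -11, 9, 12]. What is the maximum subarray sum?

Using Kadane's algorithm on [7, 0, 8, 12, -7, -11, 9, 12]:

Scanning through the array:
Position 1 (value 0): max_ending_here = 7, max_so_far = 7
Position 2 (value 8): max_ending_here = 15, max_so_far = 15
Position 3 (value 12): max_ending_here = 27, max_so_far = 27
Position 4 (value -7): max_ending_here = 20, max_so_far = 27
Position 5 (value -11): max_ending_here = 9, max_so_far = 27
Position 6 (value 9): max_ending_here = 18, max_so_far = 27
Position 7 (value 12): max_ending_here = 30, max_so_far = 30

Maximum subarray: [7, 0, 8, 12, -7, -11, 9, 12]
Maximum sum: 30

The maximum subarray is [7, 0, 8, 12, -7, -11, 9, 12] with sum 30. This subarray runs from index 0 to index 7.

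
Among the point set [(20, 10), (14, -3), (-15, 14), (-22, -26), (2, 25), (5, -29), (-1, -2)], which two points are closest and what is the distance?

Computing all pairwise distances among 7 points:

d((20, 10), (14, -3)) = 14.3178 <-- minimum
d((20, 10), (-15, 14)) = 35.2278
d((20, 10), (-22, -26)) = 55.3173
d((20, 10), (2, 25)) = 23.4307
d((20, 10), (5, -29)) = 41.7852
d((20, 10), (-1, -2)) = 24.1868
d((14, -3), (-15, 14)) = 33.6155
d((14, -3), (-22, -26)) = 42.72
d((14, -3), (2, 25)) = 30.4631
d((14, -3), (5, -29)) = 27.5136
d((14, -3), (-1, -2)) = 15.0333
d((-15, 14), (-22, -26)) = 40.6079
d((-15, 14), (2, 25)) = 20.2485
d((-15, 14), (5, -29)) = 47.4236
d((-15, 14), (-1, -2)) = 21.2603
d((-22, -26), (2, 25)) = 56.3649
d((-22, -26), (5, -29)) = 27.1662
d((-22, -26), (-1, -2)) = 31.8904
d((2, 25), (5, -29)) = 54.0833
d((2, 25), (-1, -2)) = 27.1662
d((5, -29), (-1, -2)) = 27.6586

Closest pair: (20, 10) and (14, -3) with distance 14.3178

The closest pair is (20, 10) and (14, -3) with Euclidean distance 14.3178. For 7 points, brute-force pairwise comparison is shown above. For large n, the divide-and-conquer algorithm (sort by x, recurse on halves, check the dividing strip) achieves O(n log n).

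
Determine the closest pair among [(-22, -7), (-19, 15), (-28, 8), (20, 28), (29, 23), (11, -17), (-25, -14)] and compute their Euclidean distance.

Computing all pairwise distances among 7 points:

d((-22, -7), (-19, 15)) = 22.2036
d((-22, -7), (-28, 8)) = 16.1555
d((-22, -7), (20, 28)) = 54.6717
d((-22, -7), (29, 23)) = 59.1692
d((-22, -7), (11, -17)) = 34.4819
d((-22, -7), (-25, -14)) = 7.6158 <-- minimum
d((-19, 15), (-28, 8)) = 11.4018
d((-19, 15), (20, 28)) = 41.1096
d((-19, 15), (29, 23)) = 48.6621
d((-19, 15), (11, -17)) = 43.8634
d((-19, 15), (-25, -14)) = 29.6142
d((-28, 8), (20, 28)) = 52.0
d((-28, 8), (29, 23)) = 58.9406
d((-28, 8), (11, -17)) = 46.3249
d((-28, 8), (-25, -14)) = 22.2036
d((20, 28), (29, 23)) = 10.2956
d((20, 28), (11, -17)) = 45.8912
d((20, 28), (-25, -14)) = 61.5549
d((29, 23), (11, -17)) = 43.8634
d((29, 23), (-25, -14)) = 65.4599
d((11, -17), (-25, -14)) = 36.1248

Closest pair: (-22, -7) and (-25, -14) with distance 7.6158

The closest pair is (-22, -7) and (-25, -14) with Euclidean distance 7.6158. For 7 points, brute-force pairwise comparison is shown above. For large n, the divide-and-conquer algorithm (sort by x, recurse on halves, check the dividing strip) achieves O(n log n).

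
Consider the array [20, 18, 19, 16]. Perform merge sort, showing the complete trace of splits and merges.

Merge sort trace:

Split: [20, 18, 19, 16] -> [20, 18] and [19, 16]
  Split: [20, 18] -> [20] and [18]
  Merge: [20] + [18] -> [18, 20]
  Split: [19, 16] -> [19] and [16]
  Merge: [19] + [16] -> [16, 19]
Merge: [18, 20] + [16, 19] -> [16, 18, 19, 20]

Final sorted array: [16, 18, 19, 20]

The merge sort proceeds by recursively splitting the array and merging sorted halves.
After all merges, the sorted array is [16, 18, 19, 20].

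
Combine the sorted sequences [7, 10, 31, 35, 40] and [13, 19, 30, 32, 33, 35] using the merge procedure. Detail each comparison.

Merging process:

Compare 7 vs 13: take 7 from left. Merged: [7]
Compare 10 vs 13: take 10 from left. Merged: [7, 10]
Compare 31 vs 13: take 13 from right. Merged: [7, 10, 13]
Compare 31 vs 19: take 19 from right. Merged: [7, 10, 13, 19]
Compare 31 vs 30: take 30 from right. Merged: [7, 10, 13, 19, 30]
Compare 31 vs 32: take 31 from left. Merged: [7, 10, 13, 19, 30, 31]
Compare 35 vs 32: take 32 from right. Merged: [7, 10, 13, 19, 30, 31, 32]
Compare 35 vs 33: take 33 from right. Merged: [7, 10, 13, 19, 30, 31, 32, 33]
Compare 35 vs 35: take 35 from left. Merged: [7, 10, 13, 19, 30, 31, 32, 33, 35]
Compare 40 vs 35: take 35 from right. Merged: [7, 10, 13, 19, 30, 31, 32, 33, 35, 35]
Append remaining from left: [40]. Merged: [7, 10, 13, 19, 30, 31, 32, 33, 35, 35, 40]

Final merged array: [7, 10, 13, 19, 30, 31, 32, 33, 35, 35, 40]
Total comparisons: 10

The merged array is [7, 10, 13, 19, 30, 31, 32, 33, 35, 35, 40], requiring 10 comparisons. The merge step runs in O(n) time where n is the total number of elements.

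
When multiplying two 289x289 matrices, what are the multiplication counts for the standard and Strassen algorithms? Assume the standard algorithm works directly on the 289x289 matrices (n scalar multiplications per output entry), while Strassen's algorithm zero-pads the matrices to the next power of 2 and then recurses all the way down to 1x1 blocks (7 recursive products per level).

Matrix multiplication for 289x289 matrices:

Strassen's algorithm requires power-of-2 dimensions. Pad 289x289 to 512x512 (next power of 2).

Standard algorithm: 289^3 = 24137569 multiplications
Strassen's algorithm: 7^(log2(512)) = 7^9 = 40353607 multiplications
Difference: 24137569 - 40353607 = -16216038 (Strassen uses MORE here due to padding overhead — for small or just-over-power-of-2 n, padding can outweigh the per-level savings)

Standard: 24137569 multiplications (289^3). Strassen: 40353607 multiplications (7^9, after padding to 512x512). Strassen reduces 8 recursive multiplications to 7 at each level.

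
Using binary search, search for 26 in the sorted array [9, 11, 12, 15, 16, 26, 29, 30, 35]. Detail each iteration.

Binary search for 26 in [9, 11, 12, 15, 16, 26, 29, 30, 35]:

lo=0, hi=8, mid=4, arr[mid]=16 -> 16 < 26, search right half
lo=5, hi=8, mid=6, arr[mid]=29 -> 29 > 26, search left half
lo=5, hi=5, mid=5, arr[mid]=26 -> Found target at index 5!

Binary search finds 26 at index 5 after 3 comparisons. The search repeatedly halves the search space by comparing with the middle element.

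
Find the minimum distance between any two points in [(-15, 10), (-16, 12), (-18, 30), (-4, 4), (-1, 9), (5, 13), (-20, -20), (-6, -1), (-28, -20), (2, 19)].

Computing all pairwise distances among 10 points:

d((-15, 10), (-16, 12)) = 2.2361 <-- minimum
d((-15, 10), (-18, 30)) = 20.2237
d((-15, 10), (-4, 4)) = 12.53
d((-15, 10), (-1, 9)) = 14.0357
d((-15, 10), (5, 13)) = 20.2237
d((-15, 10), (-20, -20)) = 30.4138
d((-15, 10), (-6, -1)) = 14.2127
d((-15, 10), (-28, -20)) = 32.6956
d((-15, 10), (2, 19)) = 19.2354
d((-16, 12), (-18, 30)) = 18.1108
d((-16, 12), (-4, 4)) = 14.4222
d((-16, 12), (-1, 9)) = 15.2971
d((-16, 12), (5, 13)) = 21.0238
d((-16, 12), (-20, -20)) = 32.249
d((-16, 12), (-6, -1)) = 16.4012
d((-16, 12), (-28, -20)) = 34.176
d((-16, 12), (2, 19)) = 19.3132
d((-18, 30), (-4, 4)) = 29.5296
d((-18, 30), (-1, 9)) = 27.0185
d((-18, 30), (5, 13)) = 28.6007
d((-18, 30), (-20, -20)) = 50.04
d((-18, 30), (-6, -1)) = 33.2415
d((-18, 30), (-28, -20)) = 50.9902
d((-18, 30), (2, 19)) = 22.8254
d((-4, 4), (-1, 9)) = 5.831
d((-4, 4), (5, 13)) = 12.7279
d((-4, 4), (-20, -20)) = 28.8444
d((-4, 4), (-6, -1)) = 5.3852
d((-4, 4), (-28, -20)) = 33.9411
d((-4, 4), (2, 19)) = 16.1555
d((-1, 9), (5, 13)) = 7.2111
d((-1, 9), (-20, -20)) = 34.6699
d((-1, 9), (-6, -1)) = 11.1803
d((-1, 9), (-28, -20)) = 39.6232
d((-1, 9), (2, 19)) = 10.4403
d((5, 13), (-20, -20)) = 41.4005
d((5, 13), (-6, -1)) = 17.8045
d((5, 13), (-28, -20)) = 46.669
d((5, 13), (2, 19)) = 6.7082
d((-20, -20), (-6, -1)) = 23.6008
d((-20, -20), (-28, -20)) = 8.0
d((-20, -20), (2, 19)) = 44.7772
d((-6, -1), (-28, -20)) = 29.0689
d((-6, -1), (2, 19)) = 21.5407
d((-28, -20), (2, 19)) = 49.2037

Closest pair: (-15, 10) and (-16, 12) with distance 2.2361

The closest pair is (-15, 10) and (-16, 12) with Euclidean distance 2.2361. For 10 points, brute-force pairwise comparison is shown above. For large n, the divide-and-conquer algorithm (sort by x, recurse on halves, check the dividing strip) achieves O(n log n).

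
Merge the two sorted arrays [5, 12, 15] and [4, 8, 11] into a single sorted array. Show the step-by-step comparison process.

Merging process:

Compare 5 vs 4: take 4 from right. Merged: [4]
Compare 5 vs 8: take 5 from left. Merged: [4, 5]
Compare 12 vs 8: take 8 from right. Merged: [4, 5, 8]
Compare 12 vs 11: take 11 from right. Merged: [4, 5, 8, 11]
Append remaining from left: [12, 15]. Merged: [4, 5, 8, 11, 12, 15]

Final merged array: [4, 5, 8, 11, 12, 15]
Total comparisons: 4

The merged array is [4, 5, 8, 11, 12, 15], requiring 4 comparisons. The merge step runs in O(n) time where n is the total number of elements.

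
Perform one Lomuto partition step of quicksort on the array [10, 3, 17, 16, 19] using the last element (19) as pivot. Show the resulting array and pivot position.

Lomuto partition with pivot = 19:

Initial array: [10, 3, 17, 16, 19]

arr[0]=10 <= 19: swap with position 0, array becomes [10, 3, 17, 16, 19]
arr[1]=3 <= 19: swap with position 1, array becomes [10, 3, 17, 16, 19]
arr[2]=17 <= 19: swap with position 2, array becomes [10, 3, 17, 16, 19]
arr[3]=16 <= 19: swap with position 3, array becomes [10, 3, 17, 16, 19]

Place pivot at position 4: [10, 3, 17, 16, 19]
Pivot position: 4

After partitioning with pivot 19, the array becomes [10, 3, 17, 16, 19]. The pivot is placed at index 4. All elements to the left of the pivot are <= 19, and all elements to the right are > 19.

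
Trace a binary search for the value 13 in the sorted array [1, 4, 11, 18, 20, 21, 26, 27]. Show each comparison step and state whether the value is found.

Binary search for 13 in [1, 4, 11, 18, 20, 21, 26, 27]:

lo=0, hi=7, mid=3, arr[mid]=18 -> 18 > 13, search left half
lo=0, hi=2, mid=1, arr[mid]=4 -> 4 < 13, search right half
lo=2, hi=2, mid=2, arr[mid]=11 -> 11 < 13, search right half
lo=3 > hi=2, target 13 not found

Binary search determines that 13 is not in the array after 3 comparisons. The search space was exhausted without finding the target.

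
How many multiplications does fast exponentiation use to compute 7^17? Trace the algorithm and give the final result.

Computing 7^17 by squaring (build up from 7^1; each line after the first costs one multiplication):

7^1 = 7
7^2 = (7^1)^2 = 7^2 = 49
7^4 = (7^2)^2 = 49^2 = 2401
7^8 = (7^4)^2 = 2401^2 = 5764801
7^16 = (7^8)^2 = 5764801^2 = 33232930569601
7^17 = 7 * 7^16 = 7 * 33232930569601 = 232630513987207

Result: 232630513987207
Multiplications needed: 5 (5 lines after 7^1)

7^17 = 232630513987207. Using exponentiation by squaring, this requires 5 multiplications. The key idea: if the exponent is even, square the half-power; if odd, multiply by the base once.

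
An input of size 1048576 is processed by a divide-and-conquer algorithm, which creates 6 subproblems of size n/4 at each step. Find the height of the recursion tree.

For divide and conquer with division factor 4:

Problem sizes at each level:
Level 0: 1048576
Level 1: 262144
Level 2: 65536
Level 3: 16384
Level 4: 4096
Level 5: 1024
Level 6: 256
Level 7: 64
Level 8: 16
Level 9: 4
Level 10: 1

The root is level 0 and the size-1 base case is level 10 (the tree spans levels 0 through 10, i.e. 11 levels counting the root), so the depth is the number of divisions: log_4(1048576) = 10

The recursion tree depth is log_4(1048576) = 10. At each level, the problem size is divided by 4, so it takes 10 divisions to reduce to a base case of size 1. The algorithm makes 6 recursive calls at each level.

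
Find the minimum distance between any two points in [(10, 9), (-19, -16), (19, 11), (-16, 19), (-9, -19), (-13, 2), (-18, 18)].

Computing all pairwise distances among 7 points:

d((10, 9), (-19, -16)) = 38.2884
d((10, 9), (19, 11)) = 9.2195
d((10, 9), (-16, 19)) = 27.8568
d((10, 9), (-9, -19)) = 33.8378
d((10, 9), (-13, 2)) = 24.0416
d((10, 9), (-18, 18)) = 29.4109
d((-19, -16), (19, 11)) = 46.6154
d((-19, -16), (-16, 19)) = 35.1283
d((-19, -16), (-9, -19)) = 10.4403
d((-19, -16), (-13, 2)) = 18.9737
d((-19, -16), (-18, 18)) = 34.0147
d((19, 11), (-16, 19)) = 35.9026
d((19, 11), (-9, -19)) = 41.0366
d((19, 11), (-13, 2)) = 33.2415
d((19, 11), (-18, 18)) = 37.6563
d((-16, 19), (-9, -19)) = 38.6394
d((-16, 19), (-13, 2)) = 17.2627
d((-16, 19), (-18, 18)) = 2.2361 <-- minimum
d((-9, -19), (-13, 2)) = 21.3776
d((-9, -19), (-18, 18)) = 38.0789
d((-13, 2), (-18, 18)) = 16.7631

Closest pair: (-16, 19) and (-18, 18) with distance 2.2361

The closest pair is (-16, 19) and (-18, 18) with Euclidean distance 2.2361. For 7 points, brute-force pairwise comparison is shown above. For large n, the divide-and-conquer algorithm (sort by x, recurse on halves, check the dividing strip) achieves O(n log n).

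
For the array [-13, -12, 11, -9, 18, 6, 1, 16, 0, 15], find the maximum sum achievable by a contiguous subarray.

Using Kadane's algorithm on [-13, -12, 11, -9, 18, 6, 1, 16, 0, 15]:

Scanning through the array:
Position 1 (value -12): max_ending_here = -12, max_so_far = -12
Position 2 (value 11): max_ending_here = 11, max_so_far = 11
Position 3 (value -9): max_ending_here = 2, max_so_far = 11
Position 4 (value 18): max_ending_here = 20, max_so_far = 20
Position 5 (value 6): max_ending_here = 26, max_so_far = 26
Position 6 (value 1): max_ending_here = 27, max_so_far = 27
Position 7 (value 16): max_ending_here = 43, max_so_far = 43
Position 8 (value 0): max_ending_here = 43, max_so_far = 43
Position 9 (value 15): max_ending_here = 58, max_so_far = 58

Maximum subarray: [11, -9, 18, 6, 1, 16, 0, 15]
Maximum sum: 58

The maximum subarray is [11, -9, 18, 6, 1, 16, 0, 15] with sum 58. This subarray runs from index 2 to index 9.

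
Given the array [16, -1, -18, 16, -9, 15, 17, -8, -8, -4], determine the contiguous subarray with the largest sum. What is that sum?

Using Kadane's algorithm on [16, -1, -18, 16, -9, 15, 17, -8, -8, -4]:

Scanning through the array:
Position 1 (value -1): max_ending_here = 15, max_so_far = 16
Position 2 (value -18): max_ending_here = -3, max_so_far = 16
Position 3 (value 16): max_ending_here = 16, max_so_far = 16
Position 4 (value -9): max_ending_here = 7, max_so_far = 16
Position 5 (value 15): max_ending_here = 22, max_so_far = 22
Position 6 (value 17): max_ending_here = 39, max_so_far = 39
Position 7 (value -8): max_ending_here = 31, max_so_far = 39
Position 8 (value -8): max_ending_here = 23, max_so_far = 39
Position 9 (value -4): max_ending_here = 19, max_so_far = 39

Maximum subarray: [16, -9, 15, 17]
Maximum sum: 39

The maximum subarray is [16, -9, 15, 17] with sum 39. This subarray runs from index 3 to index 6.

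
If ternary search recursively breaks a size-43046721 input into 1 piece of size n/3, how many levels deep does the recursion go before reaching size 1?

For divide and conquer with division factor 3:

Problem sizes at each level:
Level 0: 43046721
Level 1: 14348907
Level 2: 4782969
Level 3: 1594323
Level 4: 531441
Level 5: 177147
Level 6: 59049
Level 7: 19683
Level 8: 6561
Level 9: 2187
Level 10: 729
Level 11: 243
Level 12: 81
Level 13: 27
Level 14: 9
Level 15: 3
Level 16: 1

The root is level 0 and the size-1 base case is level 16 (the tree spans levels 0 through 16, i.e. 17 levels counting the root), so the depth is the number of divisions: log_3(43046721) = 16

The recursion tree depth is log_3(43046721) = 16. At each level, the problem size is divided by 3, so it takes 16 divisions to reduce to a base case of size 1. The algorithm makes 1 recursive call at each level.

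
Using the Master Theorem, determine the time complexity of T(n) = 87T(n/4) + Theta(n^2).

Master Theorem for T(n) = 87T(n/4) + O(n^2):

a = 87, b = 4, c = 2
log_b(a) = log_4(87) = 3.2215

Case 1: c = 2 < log_4(87) = 3.2215
T(n) = O(n^(log_4 87))

For T(n) = 87T(n/4) + O(n^2): log_4(87) = 3.2215. This is Case 1 of the Master Theorem (c < log_b(a), work dominated by leaves), giving O(n^(log_4 87)).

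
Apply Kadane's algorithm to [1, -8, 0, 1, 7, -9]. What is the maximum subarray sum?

Using Kadane's algorithm on [1, -8, 0, 1, 7, -9]:

Scanning through the array:
Position 1 (value -8): max_ending_here = -7, max_so_far = 1
Position 2 (value 0): max_ending_here = 0, max_so_far = 1
Position 3 (value 1): max_ending_here = 1, max_so_far = 1
Position 4 (value 7): max_ending_here = 8, max_so_far = 8
Position 5 (value -9): max_ending_here = -1, max_so_far = 8

Maximum subarray: [0, 1, 7]
Maximum sum: 8

The maximum subarray is [0, 1, 7] with sum 8. This subarray runs from index 2 to index 4.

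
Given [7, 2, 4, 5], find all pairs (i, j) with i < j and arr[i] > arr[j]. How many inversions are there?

Finding inversions in [7, 2, 4, 5]:

(0, 1): arr[0]=7 > arr[1]=2
(0, 2): arr[0]=7 > arr[2]=4
(0, 3): arr[0]=7 > arr[3]=5

Total inversions: 3

The array has 3 inversion(s): (0,1), (0,2), (0,3). Each pair (i,j) satisfies i < j and arr[i] > arr[j].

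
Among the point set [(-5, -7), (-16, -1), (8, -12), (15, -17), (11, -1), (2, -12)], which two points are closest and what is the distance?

Computing all pairwise distances among 6 points:

d((-5, -7), (-16, -1)) = 12.53
d((-5, -7), (8, -12)) = 13.9284
d((-5, -7), (15, -17)) = 22.3607
d((-5, -7), (11, -1)) = 17.088
d((-5, -7), (2, -12)) = 8.6023
d((-16, -1), (8, -12)) = 26.4008
d((-16, -1), (15, -17)) = 34.8855
d((-16, -1), (11, -1)) = 27.0
d((-16, -1), (2, -12)) = 21.095
d((8, -12), (15, -17)) = 8.6023
d((8, -12), (11, -1)) = 11.4018
d((8, -12), (2, -12)) = 6.0 <-- minimum
d((15, -17), (11, -1)) = 16.4924
d((15, -17), (2, -12)) = 13.9284
d((11, -1), (2, -12)) = 14.2127

Closest pair: (8, -12) and (2, -12) with distance 6.0

The closest pair is (8, -12) and (2, -12) with Euclidean distance 6.0. For 6 points, brute-force pairwise comparison is shown above. For large n, the divide-and-conquer algorithm (sort by x, recurse on halves, check the dividing strip) achieves O(n log n).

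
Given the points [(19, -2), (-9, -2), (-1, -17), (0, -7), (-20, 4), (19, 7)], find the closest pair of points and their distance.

Computing all pairwise distances among 6 points:

d((19, -2), (-9, -2)) = 28.0
d((19, -2), (-1, -17)) = 25.0
d((19, -2), (0, -7)) = 19.6469
d((19, -2), (-20, 4)) = 39.4588
d((19, -2), (19, 7)) = 9.0 <-- minimum
d((-9, -2), (-1, -17)) = 17.0
d((-9, -2), (0, -7)) = 10.2956
d((-9, -2), (-20, 4)) = 12.53
d((-9, -2), (19, 7)) = 29.4109
d((-1, -17), (0, -7)) = 10.0499
d((-1, -17), (-20, 4)) = 28.3196
d((-1, -17), (19, 7)) = 31.241
d((0, -7), (-20, 4)) = 22.8254
d((0, -7), (19, 7)) = 23.6008
d((-20, 4), (19, 7)) = 39.1152

Closest pair: (19, -2) and (19, 7) with distance 9.0

The closest pair is (19, -2) and (19, 7) with Euclidean distance 9.0. For 6 points, brute-force pairwise comparison is shown above. For large n, the divide-and-conquer algorithm (sort by x, recurse on halves, check the dividing strip) achieves O(n log n).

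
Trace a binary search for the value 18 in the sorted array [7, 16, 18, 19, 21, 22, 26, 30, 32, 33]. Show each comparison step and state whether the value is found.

Binary search for 18 in [7, 16, 18, 19, 21, 22, 26, 30, 32, 33]:

lo=0, hi=9, mid=4, arr[mid]=21 -> 21 > 18, search left half
lo=0, hi=3, mid=1, arr[mid]=16 -> 16 < 18, search right half
lo=2, hi=3, mid=2, arr[mid]=18 -> Found target at index 2!

Binary search finds 18 at index 2 after 3 comparisons. The search repeatedly halves the search space by comparing with the middle element.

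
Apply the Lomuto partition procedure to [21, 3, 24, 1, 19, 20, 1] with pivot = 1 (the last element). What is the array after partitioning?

Lomuto partition with pivot = 1:

Initial array: [21, 3, 24, 1, 19, 20, 1]

arr[0]=21 > 1: no swap
arr[1]=3 > 1: no swap
arr[2]=24 > 1: no swap
arr[3]=1 <= 1: swap with position 0, array becomes [1, 3, 24, 21, 19, 20, 1]
arr[4]=19 > 1: no swap
arr[5]=20 > 1: no swap

Place pivot at position 1: [1, 1, 24, 21, 19, 20, 3]
Pivot position: 1

After partitioning with pivot 1, the array becomes [1, 1, 24, 21, 19, 20, 3]. The pivot is placed at index 1. All elements to the left of the pivot are <= 1, and all elements to the right are > 1.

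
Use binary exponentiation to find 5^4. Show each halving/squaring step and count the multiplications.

Computing 5^4 by squaring (build up from 5^1; each line after the first costs one multiplication):

5^1 = 5
5^2 = (5^1)^2 = 5^2 = 25
5^4 = (5^2)^2 = 25^2 = 625

Result: 625
Multiplications needed: 2 (2 lines after 5^1)

5^4 = 625. Using exponentiation by squaring, this requires 2 multiplications. The key idea: if the exponent is even, square the half-power; if odd, multiply by the base once.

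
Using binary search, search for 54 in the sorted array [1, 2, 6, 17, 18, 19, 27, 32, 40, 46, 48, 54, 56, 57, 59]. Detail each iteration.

Binary search for 54 in [1, 2, 6, 17, 18, 19, 27, 32, 40, 46, 48, 54, 56, 57, 59]:

lo=0, hi=14, mid=7, arr[mid]=32 -> 32 < 54, search right half
lo=8, hi=14, mid=11, arr[mid]=54 -> Found target at index 11!

Binary search finds 54 at index 11 after 2 comparisons. The search repeatedly halves the search space by comparing with the middle element.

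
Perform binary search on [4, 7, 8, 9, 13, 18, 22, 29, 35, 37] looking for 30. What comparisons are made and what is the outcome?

Binary search for 30 in [4, 7, 8, 9, 13, 18, 22, 29, 35, 37]:

lo=0, hi=9, mid=4, arr[mid]=13 -> 13 < 30, search right half
lo=5, hi=9, mid=7, arr[mid]=29 -> 29 < 30, search right half
lo=8, hi=9, mid=8, arr[mid]=35 -> 35 > 30, search left half
lo=8 > hi=7, target 30 not found

Binary search determines that 30 is not in the array after 3 comparisons. The search space was exhausted without finding the target.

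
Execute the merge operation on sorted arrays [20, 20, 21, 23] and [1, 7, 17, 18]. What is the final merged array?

Merging process:

Compare 20 vs 1: take 1 from right. Merged: [1]
Compare 20 vs 7: take 7 from right. Merged: [1, 7]
Compare 20 vs 17: take 17 from right. Merged: [1, 7, 17]
Compare 20 vs 18: take 18 from right. Merged: [1, 7, 17, 18]
Append remaining from left: [20, 20, 21, 23]. Merged: [1, 7, 17, 18, 20, 20, 21, 23]

Final merged array: [1, 7, 17, 18, 20, 20, 21, 23]
Total comparisons: 4

The merged array is [1, 7, 17, 18, 20, 20, 21, 23], requiring 4 comparisons. The merge step runs in O(n) time where n is the total number of elements.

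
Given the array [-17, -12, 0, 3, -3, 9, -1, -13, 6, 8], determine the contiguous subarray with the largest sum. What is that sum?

Using Kadane's algorithm on [-17, -12, 0, 3, -3, 9, -1, -13, 6, 8]:

Scanning through the array:
Position 1 (value -12): max_ending_here = -12, max_so_far = -12
Position 2 (value 0): max_ending_here = 0, max_so_far = 0
Position 3 (value 3): max_ending_here = 3, max_so_far = 3
Position 4 (value -3): max_ending_here = 0, max_so_far = 3
Position 5 (value 9): max_ending_here = 9, max_so_far = 9
Position 6 (value -1): max_ending_here = 8, max_so_far = 9
Position 7 (value -13): max_ending_here = -5, max_so_far = 9
Position 8 (value 6): max_ending_here = 6, max_so_far = 9
Position 9 (value 8): max_ending_here = 14, max_so_far = 14

Maximum subarray: [6, 8]
Maximum sum: 14

The maximum subarray is [6, 8] with sum 14. This subarray runs from index 8 to index 9.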